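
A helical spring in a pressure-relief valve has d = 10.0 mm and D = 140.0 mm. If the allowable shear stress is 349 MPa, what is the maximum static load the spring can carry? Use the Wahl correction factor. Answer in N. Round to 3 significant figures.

C = D/d = 140.0/10.0 = 14.0000
K_W = (4C−1)/(4C−4) + 0.615/C = 55.000/52.000 + 0.0439 = 1.1016
τ_max = K·8FD/(πd³) → F_max = τ_allow·πd³/(8DK)
F_max = 349·π·10.0³/(8·140.0·1.1016) = 1.0964e+06/1233.8 = 888.64 N

889 N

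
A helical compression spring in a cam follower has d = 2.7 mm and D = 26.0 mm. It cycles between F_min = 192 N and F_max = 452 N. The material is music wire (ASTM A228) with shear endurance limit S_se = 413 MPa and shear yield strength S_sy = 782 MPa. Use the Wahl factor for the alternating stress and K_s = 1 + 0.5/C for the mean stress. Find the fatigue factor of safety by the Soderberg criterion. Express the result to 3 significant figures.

C = D/d = 26.0/2.7 = 9.6296; K_W = (4C−1)/(4C−4)+0.615/C = 1.1508; K_s = 1+0.5/C = 1.0519
F_a = (F_max−F_min)/2 = 130 N; F_m = (F_max+F_min)/2 = 322 N
τ_a = K_W·8F_aD/(πd³) = 1.1508 × 437.29 = 503.22 MPa
τ_m = K_s·8F_mD/(πd³) = 1.0519 × 1083.1 = 1139.4 MPa
Soderberg: 1/n_f = τ_a/S_se + τ_m/S_sy = 503.22/413 + 1139.4/782 = 1.21845 + 1.45699 = 2.6754
n_f = 1/2.6754 = 0.3738

0.374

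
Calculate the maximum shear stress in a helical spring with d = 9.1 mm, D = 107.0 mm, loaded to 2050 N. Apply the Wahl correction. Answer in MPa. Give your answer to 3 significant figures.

832 MPa

Spring index C = D/d = 107.0/9.1 = 11.7582
K_W = (4C−1)/(4C−4) + 0.615/C = 46.033/43.033 + 0.0523 = 1.1220
τ₀ = 8FD/(πd³) = 8·2050·107.0/(π·9.1³) = 1.7548e+06/2367.4 = 741.23 MPa
τ_max = K·τ₀ = 1.1220 × 741.23 = 831.67 MPa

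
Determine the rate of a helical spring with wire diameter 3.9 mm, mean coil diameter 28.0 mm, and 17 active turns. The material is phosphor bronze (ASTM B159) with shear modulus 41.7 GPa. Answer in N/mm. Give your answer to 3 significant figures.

k = Gd⁴/(8D³N_a) = (41.7×10³ × 3.9⁴) / (8 × 28.0³ × 17)
  = 9.64705e+06 / 2.98547e+06 = 3.2313 N/mm

3.23 N/mm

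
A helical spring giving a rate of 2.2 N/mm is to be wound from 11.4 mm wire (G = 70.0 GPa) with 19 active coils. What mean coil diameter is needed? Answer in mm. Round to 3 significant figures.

152 mm

D = (Gd⁴/(8N_a·k))^(1/3) = (70.0×10³·11.4⁴/(8·19·2.2))^(1/3)
  = (3.5355e+06)^(1/3) = 152.3411 mm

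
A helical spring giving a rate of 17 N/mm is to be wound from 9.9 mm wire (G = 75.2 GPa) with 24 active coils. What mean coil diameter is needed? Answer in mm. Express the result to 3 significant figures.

60.5 mm

D = (Gd⁴/(8N_a·k))^(1/3) = (75.2×10³·9.9⁴/(8·24·17))^(1/3)
  = (221314)^(1/3) = 60.4880 mm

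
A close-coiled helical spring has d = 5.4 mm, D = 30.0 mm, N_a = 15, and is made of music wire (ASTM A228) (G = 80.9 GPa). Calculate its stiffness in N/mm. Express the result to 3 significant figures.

21.2 N/mm

k = Gd⁴/(8D³N_a) = (80.9×10³ × 5.4⁴) / (8 × 30.0³ × 15)
  = 6.87897e+07 / 3.24e+06 = 21.231 N/mm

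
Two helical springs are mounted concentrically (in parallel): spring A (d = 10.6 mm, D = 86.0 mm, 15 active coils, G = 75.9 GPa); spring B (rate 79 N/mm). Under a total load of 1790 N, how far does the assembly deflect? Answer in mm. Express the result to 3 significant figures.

19.6 mm

k_A = Gd⁴/(8D³N_a) = (75.9×10³)(10.6⁴)/(8·86.0³·15) = 12.554 N/mm
Parallel: k_eq = 12.554 + 79 = 91.554 N/mm
δ = F/k_eq = 1790/91.554 = 19.551 mm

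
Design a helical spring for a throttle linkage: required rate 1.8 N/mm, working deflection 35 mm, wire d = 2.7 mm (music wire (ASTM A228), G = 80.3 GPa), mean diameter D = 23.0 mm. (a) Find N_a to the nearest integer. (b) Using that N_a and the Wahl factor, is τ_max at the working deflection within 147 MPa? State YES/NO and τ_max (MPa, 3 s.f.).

N_a = Gd⁴/(8D³k) = (80.3×10³)(2.7⁴)/(8·23.0³·1.8) = 24.36 → N_a = 24
Actual rate k = Gd⁴/(8D³·24) = 1.8268 N/mm
Working load F = kδ = 1.8268·35 = 63.937 N
C = 23.0/2.7 = 8.5185; K_W = (4C−1)/(4C−4)+0.615/C = 1.1719
τ_max = K_W·8FD/(πd³) = 1.1719·190.25 = 222.97 MPa
τ_max > 147 MPa → exceeds allowable

(a) 24 coils; (b) NO, τ_max = 223 MPa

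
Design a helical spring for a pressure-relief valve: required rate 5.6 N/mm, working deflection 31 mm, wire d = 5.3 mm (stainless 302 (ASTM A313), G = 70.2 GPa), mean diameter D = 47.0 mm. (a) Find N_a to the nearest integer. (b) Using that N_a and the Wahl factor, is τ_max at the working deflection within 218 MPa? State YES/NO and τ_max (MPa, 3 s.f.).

(a) 12 coils; (b) YES, τ_max = 161 MPa

N_a = Gd⁴/(8D³k) = (70.2×10³)(5.3⁴)/(8·47.0³·5.6) = 11.91 → N_a = 12
Actual rate k = Gd⁴/(8D³·12) = 5.5575 N/mm
Working load F = kδ = 5.5575·31 = 172.28 N
C = 47.0/5.3 = 8.8679; K_W = (4C−1)/(4C−4)+0.615/C = 1.1647
τ_max = K_W·8FD/(πd³) = 1.1647·138.5 = 161.31 MPa
τ_max ≤ 218 MPa → acceptable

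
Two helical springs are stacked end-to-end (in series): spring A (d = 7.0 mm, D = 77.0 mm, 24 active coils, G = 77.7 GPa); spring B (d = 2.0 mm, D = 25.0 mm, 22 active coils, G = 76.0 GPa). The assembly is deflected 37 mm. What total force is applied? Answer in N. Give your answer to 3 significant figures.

k_A = Gd⁴/(8D³N_a) = (77.7×10³)(7.0⁴)/(8·77.0³·24) = 2.1283 N/mm
k_B = Gd⁴/(8D³N_a) = (76.0×10³)(2.0⁴)/(8·25.0³·22) = 0.44218 N/mm
Series: 1/k_eq = 1/2.1283 + 1/0.44218 = 2.7314; k_eq = 0.36612 N/mm
F = k_eq·δ = 0.36612·37 = 13.546 N

13.5 N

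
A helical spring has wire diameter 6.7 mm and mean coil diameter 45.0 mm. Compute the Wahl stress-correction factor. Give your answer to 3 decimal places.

1.223

C = D/d = 45.0/6.7 = 6.7164
K_W = (4C−1)/(4C−4) + 0.615/C = 25.866/22.866 + 0.0916 = 1.2228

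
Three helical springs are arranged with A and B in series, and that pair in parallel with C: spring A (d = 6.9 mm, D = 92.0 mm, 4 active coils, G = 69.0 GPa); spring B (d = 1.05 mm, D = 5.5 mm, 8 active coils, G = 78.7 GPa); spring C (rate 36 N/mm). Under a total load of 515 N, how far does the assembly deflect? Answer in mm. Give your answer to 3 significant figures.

13.0 mm

k_A = Gd⁴/(8D³N_a) = (69.0×10³)(6.9⁴)/(8·92.0³·4) = 6.2767 N/mm
k_B = Gd⁴/(8D³N_a) = (78.7×10³)(1.05⁴)/(8·5.5³·8) = 8.9839 N/mm
Springs A,B series: k_AB = 1/(1/6.2767+1/8.9839) = 3.6951 N/mm; parallel with C: k_eq = 3.6951+36 = 39.695 N/mm
δ = F/k_eq = 515/39.695 = 12.974 mm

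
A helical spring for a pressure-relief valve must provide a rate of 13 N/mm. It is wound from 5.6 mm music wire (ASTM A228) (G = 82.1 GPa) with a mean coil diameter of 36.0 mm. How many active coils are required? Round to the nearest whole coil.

17

N_a = Gd⁴/(8D³k) = (82.1×10³ × 5.6⁴)/(8 × 36.0³ × 13)
    = 8.07412e+07 / 4.85222e+06 = 16.64 → 17 coils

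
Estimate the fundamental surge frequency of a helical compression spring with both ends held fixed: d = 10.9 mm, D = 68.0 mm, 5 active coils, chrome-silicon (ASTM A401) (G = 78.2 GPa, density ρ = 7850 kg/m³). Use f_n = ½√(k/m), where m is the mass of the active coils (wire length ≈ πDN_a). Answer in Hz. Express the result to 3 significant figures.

k = Gd⁴/(8D³N_a) = (78.2×10³)(10.9⁴)/(8·68.0³·5) = 87.766 N/mm = 87766 N/m
Wire length L = πDN_a = π·68.0·5 = 1068.1 mm
m = ρ·(πd²/4)·L = 7850 × 93.313×10⁻⁶ m² × 1.0681 m = 0.78242 kg
f_n = ½√(k/m) = 0.5·√(87766/0.78242) = 0.5·√(1.1217e+05) = 167.46 Hz

167 Hz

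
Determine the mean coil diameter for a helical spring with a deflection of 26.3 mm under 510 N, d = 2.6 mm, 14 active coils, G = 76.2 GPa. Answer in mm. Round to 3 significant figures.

Required rate k = F/δ = 510/26.3 = 19.392 N/mm
D = (Gd⁴/(8N_a·k))^(1/3) = (76.2×10³·2.6⁴/(8·14·19.392))^(1/3)
  = (1603.3)^(1/3) = 11.7041 mm

11.7 mm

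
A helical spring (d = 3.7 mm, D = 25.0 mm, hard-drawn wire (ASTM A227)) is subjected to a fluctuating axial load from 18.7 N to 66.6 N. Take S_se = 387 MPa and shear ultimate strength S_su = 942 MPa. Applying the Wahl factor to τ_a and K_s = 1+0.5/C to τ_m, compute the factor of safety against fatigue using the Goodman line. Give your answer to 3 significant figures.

C = D/d = 25.0/3.7 = 6.7568; K_W = (4C−1)/(4C−4)+0.615/C = 1.2213; K_s = 1+0.5/C = 1.0740
F_a = (F_max−F_min)/2 = 23.95 N; F_m = (F_max+F_min)/2 = 42.65 N
τ_a = K_W·8F_aD/(πd³) = 1.2213 × 30.101 = 36.762 MPa
τ_m = K_s·8F_mD/(πd³) = 1.0740 × 53.604 = 57.57 MPa
Goodman: 1/n_f = τ_a/S_se + τ_m/S_su = 36.762/387 + 57.57/942 = 0.09499 + 0.06111 = 0.15611
n_f = 1/0.15611 = 6.406

6.41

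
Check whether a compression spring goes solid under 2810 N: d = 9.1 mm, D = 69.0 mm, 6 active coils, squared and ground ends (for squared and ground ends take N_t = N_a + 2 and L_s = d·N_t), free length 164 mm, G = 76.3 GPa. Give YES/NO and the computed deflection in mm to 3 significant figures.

NO, δ = 84.7 mm

k = Gd⁴/(8D³N_a) = (76.3×10³)(9.1⁴)/(8·69.0³·6) = 33.182 N/mm
N_t = 8; L_s = 9.1·8 = 72.8 mm; δ_solid = L₀ − L_s = 164 − 72.8 = 91.2 mm
δ = F/k = 2810/33.182 = 84.685 mm
δ < δ_solid → spring does not go solid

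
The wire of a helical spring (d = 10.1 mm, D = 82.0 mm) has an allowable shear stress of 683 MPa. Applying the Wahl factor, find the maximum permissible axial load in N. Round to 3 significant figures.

2850 N

C = D/d = 82.0/10.1 = 8.1188
K_W = (4C−1)/(4C−4) + 0.615/C = 31.475/28.475 + 0.0757 = 1.1811
τ_max = K·8FD/(πd³) → F_max = τ_allow·πd³/(8DK)
F_max = 683·π·10.1³/(8·82.0·1.1811) = 2.2107e+06/774.8 = 2853.3 N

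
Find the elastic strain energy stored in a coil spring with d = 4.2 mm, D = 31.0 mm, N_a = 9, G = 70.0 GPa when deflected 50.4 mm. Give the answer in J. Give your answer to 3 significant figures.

k = Gd⁴/(8D³N_a) = (70.0×10³)(4.2⁴)/(8·31.0³·9) = 10.155 N/mm
U = ½kδ² = 0.5 × 10.155 × 50.4² = 12898 N·mm = 12.898 J

12.9 J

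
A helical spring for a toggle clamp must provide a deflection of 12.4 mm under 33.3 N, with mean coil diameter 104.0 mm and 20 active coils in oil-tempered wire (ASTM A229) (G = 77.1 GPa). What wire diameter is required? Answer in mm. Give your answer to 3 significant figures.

Required rate k = F/δ = 33.3/12.4 = 2.6855 N/mm
d = (8D³N_a·k / G)^(1/4) = (8·104.0³·20·2.6855 / (77.1×10³))^0.25
  = (6268.9)^0.25 = 8.8981 mm

8.90 mm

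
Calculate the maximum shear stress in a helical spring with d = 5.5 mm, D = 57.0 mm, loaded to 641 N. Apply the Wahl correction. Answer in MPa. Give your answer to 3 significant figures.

Spring index C = D/d = 57.0/5.5 = 10.3636
K_W = (4C−1)/(4C−4) + 0.615/C = 40.455/37.455 + 0.0593 = 1.1394
τ₀ = 8FD/(πd³) = 8·641·57.0/(π·5.5³) = 292296/522.68 = 559.22 MPa
τ_max = K·τ₀ = 1.1394 × 559.22 = 637.2 MPa

637 MPa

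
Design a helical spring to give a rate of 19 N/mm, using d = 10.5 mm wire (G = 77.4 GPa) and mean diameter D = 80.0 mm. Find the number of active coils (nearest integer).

N_a = Gd⁴/(8D³k) = (77.4×10³ × 10.5⁴)/(8 × 80.0³ × 19)
    = 9.40802e+08 / 7.7824e+07 = 12.09 → 12 coils

12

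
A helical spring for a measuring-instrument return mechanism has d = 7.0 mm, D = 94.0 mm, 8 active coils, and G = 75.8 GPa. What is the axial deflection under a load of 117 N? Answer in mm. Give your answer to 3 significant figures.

34.2 mm

k = Gd⁴/(8D³N_a) = (75.8×10³)(7.0⁴)/(8·94.0³·8) = 3.4237 N/mm
δ = F/k = 117 / 3.4237 = 34.173 mm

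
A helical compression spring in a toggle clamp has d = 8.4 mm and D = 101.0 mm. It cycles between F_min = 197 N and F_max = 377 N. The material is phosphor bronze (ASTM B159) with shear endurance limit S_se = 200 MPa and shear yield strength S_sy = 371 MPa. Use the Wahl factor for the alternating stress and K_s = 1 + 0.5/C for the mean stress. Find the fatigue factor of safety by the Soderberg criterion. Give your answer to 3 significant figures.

1.76

C = D/d = 101.0/8.4 = 12.0238; K_W = (4C−1)/(4C−4)+0.615/C = 1.1192; K_s = 1+0.5/C = 1.0416
F_a = (F_max−F_min)/2 = 90 N; F_m = (F_max+F_min)/2 = 287 N
τ_a = K_W·8F_aD/(πd³) = 1.1192 × 39.054 = 43.709 MPa
τ_m = K_s·8F_mD/(πd³) = 1.0416 × 124.54 = 129.72 MPa
Soderberg: 1/n_f = τ_a/S_se + τ_m/S_sy = 43.709/200 + 129.72/371 = 0.21854 + 0.34964 = 0.56819
n_f = 1/0.56819 = 1.76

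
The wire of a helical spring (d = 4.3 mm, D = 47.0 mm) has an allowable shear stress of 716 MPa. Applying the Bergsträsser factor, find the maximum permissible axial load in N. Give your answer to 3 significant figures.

424 N

C = D/d = 47.0/4.3 = 10.9302
K_B = (4C+2)/(4C−3) = 45.721/40.721 = 1.1228
τ_max = K·8FD/(πd³) → F_max = τ_allow·πd³/(8DK)
F_max = 716·π·4.3³/(8·47.0·1.1228) = 1.7884e+05/422.17 = 423.63 N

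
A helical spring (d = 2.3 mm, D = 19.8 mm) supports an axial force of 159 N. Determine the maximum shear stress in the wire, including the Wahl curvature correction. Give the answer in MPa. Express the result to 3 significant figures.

Spring index C = D/d = 19.8/2.3 = 8.6087
K_W = (4C−1)/(4C−4) + 0.615/C = 33.435/30.435 + 0.0714 = 1.1700
τ₀ = 8FD/(πd³) = 8·159·19.8/(π·2.3³) = 25185.6/38.224 = 658.9 MPa
τ_max = K·τ₀ = 1.1700 × 658.9 = 770.92 MPa

771 MPa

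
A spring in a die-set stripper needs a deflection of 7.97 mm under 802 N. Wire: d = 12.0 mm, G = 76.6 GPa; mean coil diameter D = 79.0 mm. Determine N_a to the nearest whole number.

4

Required rate k = F/δ = 802/7.97 = 100.63 N/mm
N_a = Gd⁴/(8D³k) = (76.6×10³ × 12.0⁴)/(8 × 79.0³ × 100.63)
    = 1.58838e+09 / 3.96906e+08 = 4.002 → 4 coils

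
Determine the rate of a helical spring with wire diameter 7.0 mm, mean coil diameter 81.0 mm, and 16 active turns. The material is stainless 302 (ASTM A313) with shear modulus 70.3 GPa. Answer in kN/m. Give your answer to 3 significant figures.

k = Gd⁴/(8D³N_a) = (70.3×10³ × 7.0⁴) / (8 × 81.0³ × 16)
  = 1.6879e+08 / 6.80244e+07 = 2.4813 N/mm

2.48 kN/m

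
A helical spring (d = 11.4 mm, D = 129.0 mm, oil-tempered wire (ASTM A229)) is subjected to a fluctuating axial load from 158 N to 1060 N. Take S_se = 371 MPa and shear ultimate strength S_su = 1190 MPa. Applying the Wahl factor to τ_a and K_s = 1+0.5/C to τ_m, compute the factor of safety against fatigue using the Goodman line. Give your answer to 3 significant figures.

C = D/d = 129.0/11.4 = 11.3158; K_W = (4C−1)/(4C−4)+0.615/C = 1.1271; K_s = 1+0.5/C = 1.0442
F_a = (F_max−F_min)/2 = 451 N; F_m = (F_max+F_min)/2 = 609 N
τ_a = K_W·8F_aD/(πd³) = 1.1271 × 99.998 = 112.7 MPa
τ_m = K_s·8F_mD/(πd³) = 1.0442 × 135.03 = 141 MPa
Goodman: 1/n_f = τ_a/S_se + τ_m/S_su = 112.7/371 + 141/1190 = 0.30378 + 0.11849 = 0.42227
n_f = 1/0.42227 = 2.368

2.37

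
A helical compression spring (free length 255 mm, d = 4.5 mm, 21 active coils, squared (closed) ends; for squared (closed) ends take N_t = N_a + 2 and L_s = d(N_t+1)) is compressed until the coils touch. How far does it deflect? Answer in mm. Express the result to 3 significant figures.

147 mm

N_t = 23; L_s = 4.5·24 = 108 mm
δ_solid = L₀ − L_s = 255 − 108 = 147 mm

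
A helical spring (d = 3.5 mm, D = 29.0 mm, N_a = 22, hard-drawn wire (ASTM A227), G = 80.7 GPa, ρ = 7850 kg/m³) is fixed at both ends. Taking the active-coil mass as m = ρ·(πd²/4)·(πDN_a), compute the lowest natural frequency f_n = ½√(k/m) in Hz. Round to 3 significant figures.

k = Gd⁴/(8D³N_a) = (80.7×10³)(3.5⁴)/(8·29.0³·22) = 2.8212 N/mm = 2821.2 N/m
Wire length L = πDN_a = π·29.0·22 = 2004.3 mm
m = ρ·(πd²/4)·L = 7850 × 9.6211×10⁻⁶ m² × 2.0043 m = 0.15138 kg
f_n = ½√(k/m) = 0.5·√(2821.2/0.15138) = 0.5·√(18637) = 68.258 Hz

68.3 Hz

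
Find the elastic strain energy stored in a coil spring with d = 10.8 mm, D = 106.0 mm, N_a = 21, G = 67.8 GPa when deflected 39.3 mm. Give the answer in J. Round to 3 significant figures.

k = Gd⁴/(8D³N_a) = (67.8×10³)(10.8⁴)/(8·106.0³·21) = 4.61 N/mm
U = ½kδ² = 0.5 × 4.61 × 39.3² = 3560 N·mm = 3.56 J

3.56 J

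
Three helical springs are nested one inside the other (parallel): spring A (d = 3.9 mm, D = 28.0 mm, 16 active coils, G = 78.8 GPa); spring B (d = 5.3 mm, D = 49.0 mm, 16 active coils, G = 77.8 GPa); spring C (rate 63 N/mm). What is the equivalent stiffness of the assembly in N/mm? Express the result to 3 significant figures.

k_A = Gd⁴/(8D³N_a) = (78.8×10³)(3.9⁴)/(8·28.0³·16) = 6.4878 N/mm
k_B = Gd⁴/(8D³N_a) = (77.8×10³)(5.3⁴)/(8·49.0³·16) = 4.0765 N/mm
Parallel: k_eq = 6.4878 + 4.0765 + 63 = 73.564 N/mm

73.6 N/mm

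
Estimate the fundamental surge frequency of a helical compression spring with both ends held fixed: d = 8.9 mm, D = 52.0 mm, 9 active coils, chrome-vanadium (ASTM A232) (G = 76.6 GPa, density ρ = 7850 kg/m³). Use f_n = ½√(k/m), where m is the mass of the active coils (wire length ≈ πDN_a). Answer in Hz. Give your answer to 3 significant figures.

129 Hz

k = Gd⁴/(8D³N_a) = (76.6×10³)(8.9⁴)/(8·52.0³·9) = 47.473 N/mm = 47473 N/m
Wire length L = πDN_a = π·52.0·9 = 1470.3 mm
m = ρ·(πd²/4)·L = 7850 × 62.211×10⁻⁶ m² × 1.4703 m = 0.71802 kg
f_n = ½√(k/m) = 0.5·√(47473/0.71802) = 0.5·√(66117) = 128.57 Hz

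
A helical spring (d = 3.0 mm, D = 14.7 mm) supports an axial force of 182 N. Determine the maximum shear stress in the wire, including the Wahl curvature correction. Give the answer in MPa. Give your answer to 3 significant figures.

Spring index C = D/d = 14.7/3.0 = 4.9000
K_W = (4C−1)/(4C−4) + 0.615/C = 18.600/15.600 + 0.1255 = 1.3178
τ₀ = 8FD/(πd³) = 8·182·14.7/(π·3.0³) = 21403.2/84.823 = 252.33 MPa
τ_max = K·τ₀ = 1.3178 × 252.33 = 332.52 MPa

333 MPa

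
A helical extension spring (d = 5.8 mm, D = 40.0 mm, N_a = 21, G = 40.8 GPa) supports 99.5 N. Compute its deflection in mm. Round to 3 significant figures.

k = Gd⁴/(8D³N_a) = (40.8×10³)(5.8⁴)/(8·40.0³·21) = 4.2942 N/mm
δ = F/k = 99.5 / 4.2942 = 23.171 mm

23.2 mm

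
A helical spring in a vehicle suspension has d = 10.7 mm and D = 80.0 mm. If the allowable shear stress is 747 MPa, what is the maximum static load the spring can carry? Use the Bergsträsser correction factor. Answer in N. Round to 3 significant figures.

3790 N

C = D/d = 80.0/10.7 = 7.4766
K_B = (4C+2)/(4C−3) = 31.907/26.907 = 1.1858
τ_max = K·8FD/(πd³) → F_max = τ_allow·πd³/(8DK)
F_max = 747·π·10.7³/(8·80.0·1.1858) = 2.8749e+06/758.93 = 3788.1 N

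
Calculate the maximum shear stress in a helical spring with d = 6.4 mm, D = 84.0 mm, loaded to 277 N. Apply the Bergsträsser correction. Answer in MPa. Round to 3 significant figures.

Spring index C = D/d = 84.0/6.4 = 13.1250
K_B = (4C+2)/(4C−3) = 54.500/49.500 = 1.1010
τ₀ = 8FD/(πd³) = 8·277·84.0/(π·6.4³) = 186144/823.55 = 226.03 MPa
τ_max = K·τ₀ = 1.1010 × 226.03 = 248.86 MPa

249 MPa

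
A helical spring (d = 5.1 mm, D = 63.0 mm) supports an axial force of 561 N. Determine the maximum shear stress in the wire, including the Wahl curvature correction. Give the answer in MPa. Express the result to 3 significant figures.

Spring index C = D/d = 63.0/5.1 = 12.3529
K_W = (4C−1)/(4C−4) + 0.615/C = 48.412/45.412 + 0.0498 = 1.1158
τ₀ = 8FD/(πd³) = 8·561·63.0/(π·5.1³) = 282744/416.74 = 678.47 MPa
τ_max = K·τ₀ = 1.1158 × 678.47 = 757.07 MPa

757 MPa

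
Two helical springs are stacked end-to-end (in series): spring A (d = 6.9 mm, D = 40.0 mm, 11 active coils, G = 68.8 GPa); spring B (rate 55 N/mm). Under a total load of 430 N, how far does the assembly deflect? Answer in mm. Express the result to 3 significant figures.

23.3 mm

k_A = Gd⁴/(8D³N_a) = (68.8×10³)(6.9⁴)/(8·40.0³·11) = 27.69 N/mm
Series: 1/k_eq = 1/27.69 + 1/55 = 0.054296; k_eq = 18.418 N/mm
δ = F/k_eq = 430/18.418 = 23.347 mm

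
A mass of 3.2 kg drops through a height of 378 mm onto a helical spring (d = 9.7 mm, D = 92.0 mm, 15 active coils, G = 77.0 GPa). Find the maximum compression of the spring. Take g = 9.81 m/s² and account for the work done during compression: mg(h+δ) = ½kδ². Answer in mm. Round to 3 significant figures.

k = Gd⁴/(8D³N_a) = (77.0×10³)(9.7⁴)/(8·92.0³·15) = 7.2951 N/mm
W = mg = 3.2 × 9.81 = 31.392 N
½kδ² − Wδ − Wh = 0 → δ = (W + √(W² + 2kWh))/k
δ = (31.392 + √(985.46 + 173131))/7.2951 = (31.392 + 417.27)/7.2951 = 61.502 mm

61.5 mm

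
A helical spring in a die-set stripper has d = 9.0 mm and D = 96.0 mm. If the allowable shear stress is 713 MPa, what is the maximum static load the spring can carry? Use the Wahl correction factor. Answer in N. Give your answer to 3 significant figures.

1870 N

C = D/d = 96.0/9.0 = 10.6667
K_W = (4C−1)/(4C−4) + 0.615/C = 41.667/38.667 + 0.0577 = 1.1352
τ_max = K·8FD/(πd³) → F_max = τ_allow·πd³/(8DK)
F_max = 713·π·9.0³/(8·96.0·1.1352) = 1.6329e+06/871.87 = 1872.9 N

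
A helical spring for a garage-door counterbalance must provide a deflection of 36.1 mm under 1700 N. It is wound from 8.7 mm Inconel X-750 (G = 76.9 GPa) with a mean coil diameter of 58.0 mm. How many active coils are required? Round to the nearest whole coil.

6

Required rate k = F/δ = 1700/36.1 = 47.091 N/mm
N_a = Gd⁴/(8D³k) = (76.9×10³ × 8.7⁴)/(8 × 58.0³ × 47.091)
    = 4.40558e+08 / 7.35048e+07 = 5.994 → 6 coils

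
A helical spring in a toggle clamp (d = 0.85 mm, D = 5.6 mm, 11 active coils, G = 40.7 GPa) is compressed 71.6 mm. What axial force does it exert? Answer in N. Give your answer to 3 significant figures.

k = Gd⁴/(8D³N_a) = (40.7×10³)(0.85⁴)/(8·5.6³·11) = 1.3747 N/mm
F = k·δ = 1.3747 × 71.6 = 98.432 N

98.4 N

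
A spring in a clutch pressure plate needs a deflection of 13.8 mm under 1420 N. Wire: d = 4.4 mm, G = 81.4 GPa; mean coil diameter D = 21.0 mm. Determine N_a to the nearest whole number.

4

Required rate k = F/δ = 1420/13.8 = 102.9 N/mm
N_a = Gd⁴/(8D³k) = (81.4×10³ × 4.4⁴)/(8 × 21.0³ × 102.9)
    = 3.05095e+07 / 7.62355e+06 = 4.002 → 4 coils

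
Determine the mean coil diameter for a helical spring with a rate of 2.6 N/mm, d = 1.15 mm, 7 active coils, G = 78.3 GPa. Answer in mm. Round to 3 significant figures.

D = (Gd⁴/(8N_a·k))^(1/3) = (78.3×10³·1.15⁴/(8·7·2.6))^(1/3)
  = (940.571)^(1/3) = 9.7978 mm

9.80 mm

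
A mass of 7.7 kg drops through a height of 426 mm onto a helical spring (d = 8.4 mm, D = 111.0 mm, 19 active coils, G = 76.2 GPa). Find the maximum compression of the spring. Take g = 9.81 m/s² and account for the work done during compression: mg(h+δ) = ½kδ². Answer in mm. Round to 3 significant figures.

234 mm

k = Gd⁴/(8D³N_a) = (76.2×10³)(8.4⁴)/(8·111.0³·19) = 1.825 N/mm
W = mg = 7.7 × 9.81 = 75.537 N
½kδ² − Wδ − Wh = 0 → δ = (W + √(W² + 2kWh))/k
δ = (75.537 + √(5705.8 + 117452))/1.825 = (75.537 + 350.94)/1.825 = 233.69 mm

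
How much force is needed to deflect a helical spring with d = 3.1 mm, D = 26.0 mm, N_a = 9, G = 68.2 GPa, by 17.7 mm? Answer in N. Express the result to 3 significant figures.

k = Gd⁴/(8D³N_a) = (68.2×10³)(3.1⁴)/(8·26.0³·9) = 4.9771 N/mm
F = k·δ = 4.9771 × 17.7 = 88.095 N

88.1 N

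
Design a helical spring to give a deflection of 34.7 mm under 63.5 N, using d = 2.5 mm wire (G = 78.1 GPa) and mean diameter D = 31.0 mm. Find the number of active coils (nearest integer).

7

Required rate k = F/δ = 63.5/34.7 = 1.83 N/mm
N_a = Gd⁴/(8D³k) = (78.1×10³ × 2.5⁴)/(8 × 31.0³ × 1.83)
    = 3.05078e+06 / 436133 = 6.995 → 7 coils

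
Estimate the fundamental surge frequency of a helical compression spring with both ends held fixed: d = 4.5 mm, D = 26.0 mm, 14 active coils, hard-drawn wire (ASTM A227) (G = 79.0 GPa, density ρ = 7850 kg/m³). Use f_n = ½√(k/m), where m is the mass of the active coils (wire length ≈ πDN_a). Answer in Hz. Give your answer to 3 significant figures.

170 Hz

k = Gd⁴/(8D³N_a) = (79.0×10³)(4.5⁴)/(8·26.0³·14) = 16.457 N/mm = 16457 N/m
Wire length L = πDN_a = π·26.0·14 = 1143.5 mm
m = ρ·(πd²/4)·L = 7850 × 15.904×10⁻⁶ m² × 1.1435 m = 0.14277 kg
f_n = ½√(k/m) = 0.5·√(16457/0.14277) = 0.5·√(1.1527e+05) = 169.75 Hz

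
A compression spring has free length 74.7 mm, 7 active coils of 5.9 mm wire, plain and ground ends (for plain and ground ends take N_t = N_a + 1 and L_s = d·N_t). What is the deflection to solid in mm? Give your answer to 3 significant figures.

27.5 mm

N_t = 8; L_s = 5.9·8 = 47.2 mm
δ_solid = L₀ − L_s = 74.7 − 47.2 = 27.5 mm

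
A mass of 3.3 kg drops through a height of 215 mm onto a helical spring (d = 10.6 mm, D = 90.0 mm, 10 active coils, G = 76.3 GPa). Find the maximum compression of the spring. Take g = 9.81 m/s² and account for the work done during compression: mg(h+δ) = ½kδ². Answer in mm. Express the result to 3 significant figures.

k = Gd⁴/(8D³N_a) = (76.3×10³)(10.6⁴)/(8·90.0³·10) = 16.517 N/mm
W = mg = 3.3 × 9.81 = 32.373 N
½kδ² − Wδ − Wh = 0 → δ = (W + √(W² + 2kWh))/k
δ = (32.373 + √(1048 + 229923))/16.517 = (32.373 + 480.59)/16.517 = 31.057 mm

31.1 mm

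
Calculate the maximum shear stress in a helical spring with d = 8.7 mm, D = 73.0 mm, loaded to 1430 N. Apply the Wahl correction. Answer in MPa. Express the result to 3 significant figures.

Spring index C = D/d = 73.0/8.7 = 8.3908
K_W = (4C−1)/(4C−4) + 0.615/C = 32.563/29.563 + 0.0733 = 1.1748
τ₀ = 8FD/(πd³) = 8·1430·73.0/(π·8.7³) = 835120/2068.7 = 403.68 MPa
τ_max = K·τ₀ = 1.1748 × 403.68 = 474.24 MPa

474 MPa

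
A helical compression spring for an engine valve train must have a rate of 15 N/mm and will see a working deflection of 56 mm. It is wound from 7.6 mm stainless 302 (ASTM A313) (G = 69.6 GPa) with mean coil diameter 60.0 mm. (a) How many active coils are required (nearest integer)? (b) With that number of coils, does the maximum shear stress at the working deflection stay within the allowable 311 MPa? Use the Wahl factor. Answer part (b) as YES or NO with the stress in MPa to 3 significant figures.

(a) 9 coils; (b) NO, τ_max = 345 MPa

N_a = Gd⁴/(8D³k) = (69.6×10³)(7.6⁴)/(8·60.0³·15) = 8.958 → N_a = 9
Actual rate k = Gd⁴/(8D³·9) = 14.931 N/mm
Working load F = kδ = 14.931·56 = 836.11 N
C = 60.0/7.6 = 7.8947; K_W = (4C−1)/(4C−4)+0.615/C = 1.1867
τ_max = K_W·8FD/(πd³) = 1.1867·291.02 = 345.34 MPa
τ_max > 311 MPa → exceeds allowable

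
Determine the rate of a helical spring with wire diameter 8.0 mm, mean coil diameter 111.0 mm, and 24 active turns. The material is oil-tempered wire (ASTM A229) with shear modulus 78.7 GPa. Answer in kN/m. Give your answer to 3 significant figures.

1.23 kN/m

k = Gd⁴/(8D³N_a) = (78.7×10³ × 8.0⁴) / (8 × 111.0³ × 24)
  = 3.22355e+08 / 2.62585e+08 = 1.2276 N/mm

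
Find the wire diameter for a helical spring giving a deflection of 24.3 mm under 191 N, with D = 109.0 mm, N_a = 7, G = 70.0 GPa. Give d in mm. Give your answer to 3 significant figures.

9.50 mm

Required rate k = F/δ = 191/24.3 = 7.8601 N/mm
d = (8D³N_a·k / G)^(1/4) = (8·109.0³·7·7.8601 / (70.0×10³))^0.25
  = (8143.2)^0.25 = 9.4995 mm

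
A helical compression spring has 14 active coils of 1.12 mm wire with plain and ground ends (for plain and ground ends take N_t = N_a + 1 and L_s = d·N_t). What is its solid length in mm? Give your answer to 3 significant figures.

plain and ground ends: N_t = N_a + 1 = 14 + 1 = 15
L_s = d·N_t = 1.12 × 15 = 16.8 mm

16.8 mm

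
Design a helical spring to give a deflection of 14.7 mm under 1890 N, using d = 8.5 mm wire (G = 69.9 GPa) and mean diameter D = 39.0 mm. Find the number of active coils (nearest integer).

Required rate k = F/δ = 1890/14.7 = 128.57 N/mm
N_a = Gd⁴/(8D³k) = (69.9×10³ × 8.5⁴)/(8 × 39.0³ × 128.57)
    = 3.64882e+08 / 6.10138e+07 = 5.98 → 6 coils

6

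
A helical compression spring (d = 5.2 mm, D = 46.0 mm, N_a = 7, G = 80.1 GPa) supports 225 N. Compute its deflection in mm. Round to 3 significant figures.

20.9 mm

k = Gd⁴/(8D³N_a) = (80.1×10³)(5.2⁴)/(8·46.0³·7) = 10.744 N/mm
δ = F/k = 225 / 10.744 = 20.941 mm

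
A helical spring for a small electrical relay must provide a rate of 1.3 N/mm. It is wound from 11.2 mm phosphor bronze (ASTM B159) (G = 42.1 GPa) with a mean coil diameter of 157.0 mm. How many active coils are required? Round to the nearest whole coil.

16

N_a = Gd⁴/(8D³k) = (42.1×10³ × 11.2⁴)/(8 × 157.0³ × 1.3)
    = 6.62452e+08 / 4.02469e+07 = 16.46 → 16 coils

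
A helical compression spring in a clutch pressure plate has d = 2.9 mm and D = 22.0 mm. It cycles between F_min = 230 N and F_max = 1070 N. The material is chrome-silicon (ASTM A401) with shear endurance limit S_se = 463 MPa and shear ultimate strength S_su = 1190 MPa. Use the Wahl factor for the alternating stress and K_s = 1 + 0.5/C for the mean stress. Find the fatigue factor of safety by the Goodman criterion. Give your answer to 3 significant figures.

0.261

C = D/d = 22.0/2.9 = 7.5862; K_W = (4C−1)/(4C−4)+0.615/C = 1.1949; K_s = 1+0.5/C = 1.0659
F_a = (F_max−F_min)/2 = 420 N; F_m = (F_max+F_min)/2 = 650 N
τ_a = K_W·8F_aD/(πd³) = 1.1949 × 964.76 = 1152.8 MPa
τ_m = K_s·8F_mD/(πd³) = 1.0659 × 1493.1 = 1591.5 MPa
Goodman: 1/n_f = τ_a/S_se + τ_m/S_su = 1152.8/463 + 1591.5/1190 = 2.48991 + 1.33738 = 3.8273
n_f = 1/3.8273 = 0.2613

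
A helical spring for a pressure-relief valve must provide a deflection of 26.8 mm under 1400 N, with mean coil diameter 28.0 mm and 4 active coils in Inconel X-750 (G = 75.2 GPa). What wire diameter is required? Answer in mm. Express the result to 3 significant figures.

4.70 mm

Required rate k = F/δ = 1400/26.8 = 52.239 N/mm
d = (8D³N_a·k / G)^(1/4) = (8·28.0³·4·52.239 / (75.2×10³))^0.25
  = (487.98)^0.25 = 4.7000 mm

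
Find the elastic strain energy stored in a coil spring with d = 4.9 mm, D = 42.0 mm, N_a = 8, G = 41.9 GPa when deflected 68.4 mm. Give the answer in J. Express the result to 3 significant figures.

k = Gd⁴/(8D³N_a) = (41.9×10³)(4.9⁴)/(8·42.0³·8) = 5.0941 N/mm
U = ½kδ² = 0.5 × 5.0941 × 68.4² = 11917 N·mm = 11.917 J

11.9 J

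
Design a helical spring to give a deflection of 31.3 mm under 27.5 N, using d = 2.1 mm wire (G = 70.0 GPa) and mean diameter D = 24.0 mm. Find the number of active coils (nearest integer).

14

Required rate k = F/δ = 27.5/31.3 = 0.87859 N/mm
N_a = Gd⁴/(8D³k) = (70.0×10³ × 2.1⁴)/(8 × 24.0³ × 0.87859)
    = 1.36137e+06 / 97165.5 = 14.01 → 14 coils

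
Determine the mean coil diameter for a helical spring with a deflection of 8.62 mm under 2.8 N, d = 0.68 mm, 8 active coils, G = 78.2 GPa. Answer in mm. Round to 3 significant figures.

Required rate k = F/δ = 2.8/8.62 = 0.32483 N/mm
D = (Gd⁴/(8N_a·k))^(1/3) = (78.2×10³·0.68⁴/(8·8·0.32483))^(1/3)
  = (804.288)^(1/3) = 9.2997 mm

9.30 mm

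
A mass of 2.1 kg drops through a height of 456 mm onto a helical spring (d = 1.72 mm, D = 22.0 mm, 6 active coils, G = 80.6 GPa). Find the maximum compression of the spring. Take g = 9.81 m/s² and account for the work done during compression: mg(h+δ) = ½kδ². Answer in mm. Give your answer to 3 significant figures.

133 mm

k = Gd⁴/(8D³N_a) = (80.6×10³)(1.72⁴)/(8·22.0³·6) = 1.3802 N/mm
W = mg = 2.1 × 9.81 = 20.601 N
½kδ² − Wδ − Wh = 0 → δ = (W + √(W² + 2kWh))/k
δ = (20.601 + √(424.4 + 25931.2))/1.3802 = (20.601 + 162.34)/1.3802 = 132.55 mm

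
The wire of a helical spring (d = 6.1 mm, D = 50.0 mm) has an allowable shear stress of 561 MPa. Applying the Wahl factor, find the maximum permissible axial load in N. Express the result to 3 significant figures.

C = D/d = 50.0/6.1 = 8.1967
K_W = (4C−1)/(4C−4) + 0.615/C = 31.787/28.787 + 0.0750 = 1.1792
τ_max = K·8FD/(πd³) → F_max = τ_allow·πd³/(8DK)
F_max = 561·π·6.1³/(8·50.0·1.1792) = 4.0004e+05/471.7 = 848.08 N

848 N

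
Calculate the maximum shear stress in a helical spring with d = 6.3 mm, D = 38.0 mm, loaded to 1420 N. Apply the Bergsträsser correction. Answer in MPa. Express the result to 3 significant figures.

Spring index C = D/d = 38.0/6.3 = 6.0317
K_B = (4C+2)/(4C−3) = 26.127/21.127 = 1.2367
τ₀ = 8FD/(πd³) = 8·1420·38.0/(π·6.3³) = 431680/785.55 = 549.53 MPa
τ_max = K·τ₀ = 1.2367 × 549.53 = 679.58 MPa

680 MPa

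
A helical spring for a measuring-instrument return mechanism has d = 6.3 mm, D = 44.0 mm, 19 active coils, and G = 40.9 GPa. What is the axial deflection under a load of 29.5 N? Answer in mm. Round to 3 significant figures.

k = Gd⁴/(8D³N_a) = (40.9×10³)(6.3⁴)/(8·44.0³·19) = 4.976 N/mm
δ = F/k = 29.5 / 4.976 = 5.9284 mm

5.93 mm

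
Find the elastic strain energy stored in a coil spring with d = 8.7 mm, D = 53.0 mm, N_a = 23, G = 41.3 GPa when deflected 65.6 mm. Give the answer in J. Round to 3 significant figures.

18.6 J

k = Gd⁴/(8D³N_a) = (41.3×10³)(8.7⁴)/(8·53.0³·23) = 8.6374 N/mm
U = ½kδ² = 0.5 × 8.6374 × 65.6² = 18585 N·mm = 18.585 J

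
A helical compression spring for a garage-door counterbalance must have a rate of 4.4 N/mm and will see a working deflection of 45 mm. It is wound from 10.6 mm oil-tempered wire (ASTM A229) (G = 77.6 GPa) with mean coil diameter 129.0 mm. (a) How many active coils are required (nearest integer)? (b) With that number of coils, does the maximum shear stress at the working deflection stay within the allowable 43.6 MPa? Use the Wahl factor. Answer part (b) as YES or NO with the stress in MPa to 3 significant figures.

N_a = Gd⁴/(8D³k) = (77.6×10³)(10.6⁴)/(8·129.0³·4.4) = 12.97 → N_a = 13
Actual rate k = Gd⁴/(8D³·13) = 4.3882 N/mm
Working load F = kδ = 4.3882·45 = 197.47 N
C = 129.0/10.6 = 12.1698; K_W = (4C−1)/(4C−4)+0.615/C = 1.1177
τ_max = K_W·8FD/(πd³) = 1.1177·54.464 = 60.873 MPa
τ_max > 43.6 MPa → exceeds allowable

(a) 13 coils; (b) NO, τ_max = 60.9 MPa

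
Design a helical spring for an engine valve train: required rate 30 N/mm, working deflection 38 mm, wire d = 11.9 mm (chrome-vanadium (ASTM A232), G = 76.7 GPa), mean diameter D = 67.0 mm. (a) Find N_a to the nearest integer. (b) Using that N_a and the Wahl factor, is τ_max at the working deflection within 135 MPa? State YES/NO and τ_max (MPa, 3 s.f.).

(a) 21 coils; (b) NO, τ_max = 149 MPa

N_a = Gd⁴/(8D³k) = (76.7×10³)(11.9⁴)/(8·67.0³·30) = 21.31 → N_a = 21
Actual rate k = Gd⁴/(8D³·21) = 30.44 N/mm
Working load F = kδ = 30.44·38 = 1156.7 N
C = 67.0/11.9 = 5.6303; K_W = (4C−1)/(4C−4)+0.615/C = 1.2712
τ_max = K_W·8FD/(πd³) = 1.2712·117.11 = 148.88 MPa
τ_max > 135 MPa → exceeds allowable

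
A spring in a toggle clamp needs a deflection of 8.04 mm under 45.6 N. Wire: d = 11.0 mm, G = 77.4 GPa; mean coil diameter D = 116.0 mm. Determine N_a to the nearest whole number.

Required rate k = F/δ = 45.6/8.04 = 5.6716 N/mm
N_a = Gd⁴/(8D³k) = (77.4×10³ × 11.0⁴)/(8 × 116.0³ × 5.6716)
    = 1.13321e+09 / 7.08227e+07 = 16 → 16 coils

16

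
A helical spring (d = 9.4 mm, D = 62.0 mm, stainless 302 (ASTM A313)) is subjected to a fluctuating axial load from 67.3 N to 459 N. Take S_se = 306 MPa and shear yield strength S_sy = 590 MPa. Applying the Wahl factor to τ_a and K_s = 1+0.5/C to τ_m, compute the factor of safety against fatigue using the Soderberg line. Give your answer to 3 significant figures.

4.16

C = D/d = 62.0/9.4 = 6.5957; K_W = (4C−1)/(4C−4)+0.615/C = 1.2273; K_s = 1+0.5/C = 1.0758
F_a = (F_max−F_min)/2 = 195.85 N; F_m = (F_max+F_min)/2 = 263.15 N
τ_a = K_W·8F_aD/(πd³) = 1.2273 × 37.228 = 45.689 MPa
τ_m = K_s·8F_mD/(πd³) = 1.0758 × 50.021 = 53.813 MPa
Soderberg: 1/n_f = τ_a/S_se + τ_m/S_sy = 45.689/306 + 53.813/590 = 0.14931 + 0.09121 = 0.24052
n_f = 1/0.24052 = 4.158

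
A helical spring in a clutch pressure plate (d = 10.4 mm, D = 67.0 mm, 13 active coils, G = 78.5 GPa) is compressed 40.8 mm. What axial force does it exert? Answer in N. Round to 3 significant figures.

k = Gd⁴/(8D³N_a) = (78.5×10³)(10.4⁴)/(8·67.0³·13) = 29.359 N/mm
F = k·δ = 29.359 × 40.8 = 1197.9 N

1200 N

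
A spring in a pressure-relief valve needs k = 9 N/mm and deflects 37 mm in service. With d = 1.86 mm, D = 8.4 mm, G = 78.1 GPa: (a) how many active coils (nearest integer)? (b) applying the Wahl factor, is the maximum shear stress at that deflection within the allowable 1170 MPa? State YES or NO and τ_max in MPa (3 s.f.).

N_a = Gd⁴/(8D³k) = (78.1×10³)(1.86⁴)/(8·8.4³·9) = 21.9 → N_a = 22
Actual rate k = Gd⁴/(8D³·22) = 8.9609 N/mm
Working load F = kδ = 8.9609·37 = 331.55 N
C = 8.4/1.86 = 4.5161; K_W = (4C−1)/(4C−4)+0.615/C = 1.3495
τ_max = K_W·8FD/(πd³) = 1.3495·1102.1 = 1487.3 MPa
τ_max > 1170 MPa → exceeds allowable

(a) 22 coils; (b) NO, τ_max = 1490 MPa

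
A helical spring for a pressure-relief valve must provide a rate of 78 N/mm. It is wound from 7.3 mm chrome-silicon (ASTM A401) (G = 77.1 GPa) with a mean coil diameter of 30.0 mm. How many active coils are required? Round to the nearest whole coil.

13

N_a = Gd⁴/(8D³k) = (77.1×10³ × 7.3⁴)/(8 × 30.0³ × 78)
    = 2.1895e+08 / 1.6848e+07 = 13 → 13 coils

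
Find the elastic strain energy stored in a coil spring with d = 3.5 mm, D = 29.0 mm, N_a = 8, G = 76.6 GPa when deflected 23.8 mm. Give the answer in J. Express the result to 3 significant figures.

k = Gd⁴/(8D³N_a) = (76.6×10³)(3.5⁴)/(8·29.0³·8) = 7.3642 N/mm
U = ½kδ² = 0.5 × 7.3642 × 23.8² = 2085.7 N·mm = 2.0857 J

2.09 J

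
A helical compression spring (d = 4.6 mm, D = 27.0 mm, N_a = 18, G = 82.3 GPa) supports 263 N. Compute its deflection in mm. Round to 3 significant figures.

20.2 mm

k = Gd⁴/(8D³N_a) = (82.3×10³)(4.6⁴)/(8·27.0³·18) = 13.001 N/mm
δ = F/k = 263 / 13.001 = 20.229 mm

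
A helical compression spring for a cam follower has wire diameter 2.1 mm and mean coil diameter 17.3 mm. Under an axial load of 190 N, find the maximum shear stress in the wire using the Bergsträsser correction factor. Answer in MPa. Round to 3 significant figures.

Spring index C = D/d = 17.3/2.1 = 8.2381
K_B = (4C+2)/(4C−3) = 34.952/29.952 = 1.1669
τ₀ = 8FD/(πd³) = 8·190·17.3/(π·2.1³) = 26296/29.094 = 903.82 MPa
τ_max = K·τ₀ = 1.1669 × 903.82 = 1054.7 MPa

1050 MPa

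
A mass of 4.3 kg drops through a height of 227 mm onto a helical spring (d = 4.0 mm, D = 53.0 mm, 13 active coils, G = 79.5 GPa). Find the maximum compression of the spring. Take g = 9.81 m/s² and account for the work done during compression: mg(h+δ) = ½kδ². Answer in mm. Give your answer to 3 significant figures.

157 mm

k = Gd⁴/(8D³N_a) = (79.5×10³)(4.0⁴)/(8·53.0³·13) = 1.3145 N/mm
W = mg = 4.3 × 9.81 = 42.183 N
½kδ² − Wδ − Wh = 0 → δ = (W + √(W² + 2kWh))/k
δ = (42.183 + √(1779.4 + 25173.3))/1.3145 = (42.183 + 164.17)/1.3145 = 156.99 mm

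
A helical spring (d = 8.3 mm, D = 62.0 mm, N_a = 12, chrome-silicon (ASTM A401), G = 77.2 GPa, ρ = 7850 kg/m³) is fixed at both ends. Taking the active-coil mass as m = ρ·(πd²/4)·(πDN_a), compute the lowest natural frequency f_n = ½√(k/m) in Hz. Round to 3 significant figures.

63.5 Hz

k = Gd⁴/(8D³N_a) = (77.2×10³)(8.3⁴)/(8·62.0³·12) = 16.013 N/mm = 16013 N/m
Wire length L = πDN_a = π·62.0·12 = 2337.3 mm
m = ρ·(πd²/4)·L = 7850 × 54.106×10⁻⁶ m² × 2.3373 m = 0.99275 kg
f_n = ½√(k/m) = 0.5·√(16013/0.99275) = 0.5·√(16130) = 63.503 Hz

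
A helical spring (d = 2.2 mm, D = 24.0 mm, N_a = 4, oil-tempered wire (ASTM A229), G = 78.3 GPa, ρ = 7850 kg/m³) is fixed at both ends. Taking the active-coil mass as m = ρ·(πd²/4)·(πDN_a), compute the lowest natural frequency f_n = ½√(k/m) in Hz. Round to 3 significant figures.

k = Gd⁴/(8D³N_a) = (78.3×10³)(2.2⁴)/(8·24.0³·4) = 4.1464 N/mm = 4146.4 N/m
Wire length L = πDN_a = π·24.0·4 = 301.59 mm
m = ρ·(πd²/4)·L = 7850 × 3.8013×10⁻⁶ m² × 0.30159 m = 0.0089997 kg
f_n = ½√(k/m) = 0.5·√(4146.4/0.0089997) = 0.5·√(4.6073e+05) = 339.38 Hz

339 Hz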